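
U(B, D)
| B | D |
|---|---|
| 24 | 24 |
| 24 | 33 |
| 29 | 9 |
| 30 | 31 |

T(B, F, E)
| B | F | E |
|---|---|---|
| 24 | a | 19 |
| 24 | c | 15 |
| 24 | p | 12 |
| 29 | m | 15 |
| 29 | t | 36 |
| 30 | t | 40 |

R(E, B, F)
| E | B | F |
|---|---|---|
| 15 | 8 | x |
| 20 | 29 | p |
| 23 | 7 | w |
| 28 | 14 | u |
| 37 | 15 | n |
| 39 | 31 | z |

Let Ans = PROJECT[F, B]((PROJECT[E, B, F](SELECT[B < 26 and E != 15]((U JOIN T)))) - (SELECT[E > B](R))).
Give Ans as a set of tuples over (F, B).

Natural join on B: {(24, 24, a, 19), (24, 24, c, 15), (24, 24, p, 12), (24, 33, a, 19), (24, 33, c, 15), (24, 33, p, 12), (29, 9, m, 15), (29, 9, t, 36), (30, 31, t, 40)}
Filtering on B < 26 and E != 15 leaves {(24, 24, a, 19), (24, 24, p, 12), (24, 33, a, 19), (24, 33, p, 12)}.
π[E, B, F]: project onto (E, B, F) (2 duplicate(s) eliminated) → {(12, 24, p), (19, 24, a)}
Filtering on E > B leaves {(15, 8, x), (23, 7, w), (28, 14, u), (37, 15, n), (39, 31, z)}.
Difference: {(12, 24, p), (19, 24, a)} with {(15, 8, x), (23, 7, w), (28, 14, u), (37, 15, n), (39, 31, z)} → {(12, 24, p), (19, 24, a)}
π[F, B]: project onto (F, B) → {(a, 24), (p, 24)}

{(a, 24), (p, 24)}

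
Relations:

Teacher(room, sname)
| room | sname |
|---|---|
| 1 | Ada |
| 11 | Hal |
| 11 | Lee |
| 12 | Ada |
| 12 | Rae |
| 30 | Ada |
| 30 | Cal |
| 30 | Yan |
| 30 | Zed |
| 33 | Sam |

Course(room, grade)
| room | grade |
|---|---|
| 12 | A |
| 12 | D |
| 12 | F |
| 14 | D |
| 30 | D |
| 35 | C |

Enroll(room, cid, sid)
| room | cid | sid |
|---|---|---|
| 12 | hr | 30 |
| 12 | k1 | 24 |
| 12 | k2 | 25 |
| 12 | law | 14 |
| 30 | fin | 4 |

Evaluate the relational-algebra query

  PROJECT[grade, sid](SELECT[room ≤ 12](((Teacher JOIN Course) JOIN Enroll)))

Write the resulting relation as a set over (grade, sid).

Natural join on room: {(12, Ada, A), (12, Ada, D), (12, Ada, F), (12, Rae, A), (12, Rae, D), (12, Rae, F), (30, Ada, D), (30, Cal, D), (30, Yan, D), (30, Zed, D)}
Natural join on room: {(12, Ada, A, hr, 30), (12, Ada, A, k1, 24), (12, Ada, A, k2, 25), (12, Ada, A, law, 14), (12, Ada, D, hr, 30), (12, Ada, D, k1, 24), (12, Ada, D, k2, 25), (12, Ada, D, law, 14), (12, Ada, F, hr, 30), (12, Ada, F, k1, 24), (12, Ada, F, k2, 25), (12, Ada, F, law, 14), (12, Rae, A, hr, 30), (12, Rae, A, k1, 24), (12, Rae, A, k2, 25), (12, Rae, A, law, 14), (12, Rae, D, hr, 30), (12, Rae, D, k1, 24), (12, Rae, D, k2, 25), (12, Rae, D, law, 14), (12, Rae, F, hr, 30), (12, Rae, F, k1, 24), (12, Rae, F, k2, 25), (12, Rae, F, law, 14), (30, Ada, D, fin, 4), (30, Cal, D, fin, 4), (30, Yan, D, fin, 4), (30, Zed, D, fin, 4)}
Apply σ_{room ≤ 12}; surviving tuples: {(12, Ada, A, hr, 30), (12, Ada, A, k1, 24), (12, Ada, A, k2, 25), (12, Ada, A, law, 14), (12, Ada, D, hr, 30), (12, Ada, D, k1, 24), (12, Ada, D, k2, 25), (12, Ada, D, law, 14), (12, Ada, F, hr, 30), (12, Ada, F, k1, 24), (12, Ada, F, k2, 25), (12, Ada, F, law, 14), (12, Rae, A, hr, 30), (12, Rae, A, k1, 24), (12, Rae, A, k2, 25), (12, Rae, A, law, 14), (12, Rae, D, hr, 30), (12, Rae, D, k1, 24), (12, Rae, D, k2, 25), (12, Rae, D, law, 14), (12, Rae, F, hr, 30), (12, Rae, F, k1, 24), (12, Rae, F, k2, 25), (12, Rae, F, law, 14)}
π[grade, sid]: project onto (grade, sid) (12 duplicate(s) eliminated) → {(A, 14), (A, 24), (A, 25), (A, 30), (D, 14), (D, 24), (D, 25), (D, 30), (F, 14), (F, 24), (F, 25), (F, 30)}

{(A, 14), (A, 24), (A, 25), (A, 30), (D, 14), (D, 24), (D, 25), (D, 30), (F, 14), (F, 24), (F, 25), (F, 30)}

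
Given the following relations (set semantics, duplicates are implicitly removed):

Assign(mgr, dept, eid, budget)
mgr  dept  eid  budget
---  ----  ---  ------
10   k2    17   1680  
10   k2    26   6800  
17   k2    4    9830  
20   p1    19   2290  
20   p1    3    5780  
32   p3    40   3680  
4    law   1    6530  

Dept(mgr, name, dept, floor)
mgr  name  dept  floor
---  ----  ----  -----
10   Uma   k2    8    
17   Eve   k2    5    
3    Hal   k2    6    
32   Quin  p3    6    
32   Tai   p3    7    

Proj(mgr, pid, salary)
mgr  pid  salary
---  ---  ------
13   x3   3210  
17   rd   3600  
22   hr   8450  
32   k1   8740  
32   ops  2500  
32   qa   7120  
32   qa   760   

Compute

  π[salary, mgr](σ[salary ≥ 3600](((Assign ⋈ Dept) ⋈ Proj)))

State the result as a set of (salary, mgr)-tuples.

Natural join on mgr, dept: {(10, k2, 17, 1680, Uma, 8), (10, k2, 26, 6800, Uma, 8), (17, k2, 4, 9830, Eve, 5), (32, p3, 40, 3680, Quin, 6), (32, p3, 40, 3680, Tai, 7)}
Natural join on mgr: {(17, k2, 4, 9830, Eve, 5, rd, 3600), (32, p3, 40, 3680, Quin, 6, k1, 8740), (32, p3, 40, 3680, Quin, 6, ops, 2500), (32, p3, 40, 3680, Quin, 6, qa, 7120), (32, p3, 40, 3680, Quin, 6, qa, 760), (32, p3, 40, 3680, Tai, 7, k1, 8740), (32, p3, 40, 3680, Tai, 7, ops, 2500), (32, p3, 40, 3680, Tai, 7, qa, 7120), (32, p3, 40, 3680, Tai, 7, qa, 760)}
Selection salary ≥ 3600: {(17, k2, 4, 9830, Eve, 5, rd, 3600), (32, p3, 40, 3680, Quin, 6, k1, 8740), (32, p3, 40, 3680, Quin, 6, qa, 7120), (32, p3, 40, 3680, Tai, 7, k1, 8740), (32, p3, 40, 3680, Tai, 7, qa, 7120)}
Projecting to salary, mgr (2 duplicate(s) eliminated): {(3600, 17), (7120, 32), (8740, 32)}

{(3600, 17), (7120, 32), (8740, 32)}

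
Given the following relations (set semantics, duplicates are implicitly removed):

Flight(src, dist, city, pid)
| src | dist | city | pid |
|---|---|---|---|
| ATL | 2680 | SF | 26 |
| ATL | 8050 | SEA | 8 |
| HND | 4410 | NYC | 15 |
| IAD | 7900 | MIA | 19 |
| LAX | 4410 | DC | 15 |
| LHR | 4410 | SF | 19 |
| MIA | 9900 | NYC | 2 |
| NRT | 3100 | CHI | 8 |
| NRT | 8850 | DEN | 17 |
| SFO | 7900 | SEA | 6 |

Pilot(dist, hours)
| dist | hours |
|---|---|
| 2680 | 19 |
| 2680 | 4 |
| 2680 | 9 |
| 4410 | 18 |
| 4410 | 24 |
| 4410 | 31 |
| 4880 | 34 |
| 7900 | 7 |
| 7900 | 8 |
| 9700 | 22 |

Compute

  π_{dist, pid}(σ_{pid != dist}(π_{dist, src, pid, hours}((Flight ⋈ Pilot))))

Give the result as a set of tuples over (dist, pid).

Joining Flight and Pilot on dist yields {(ATL, 2680, SF, 26, 19), (ATL, 2680, SF, 26, 4), (ATL, 2680, SF, 26, 9), (HND, 4410, NYC, 15, 18), (HND, 4410, NYC, 15, 24), (HND, 4410, NYC, 15, 31), (IAD, 7900, MIA, 19, 7), (IAD, 7900, MIA, 19, 8), (LAX, 4410, DC, 15, 18), (LAX, 4410, DC, 15, 24), (LAX, 4410, DC, 15, 31), (LHR, 4410, SF, 19, 18), (LHR, 4410, SF, 19, 24), (LHR, 4410, SF, 19, 31), (SFO, 7900, SEA, 6, 7), (SFO, 7900, SEA, 6, 8)}.
Keep only column(s) dist, src, pid, hours: {(2680, ATL, 26, 19), (2680, ATL, 26, 4), (2680, ATL, 26, 9), (4410, HND, 15, 18), (4410, HND, 15, 24), (4410, HND, 15, 31), (4410, LAX, 15, 18), (4410, LAX, 15, 24), (4410, LAX, 15, 31), (4410, LHR, 19, 18), (4410, LHR, 19, 24), (4410, LHR, 19, 31), (7900, IAD, 19, 7), (7900, IAD, 19, 8), (7900, SFO, 6, 7), (7900, SFO, 6, 8)}
Apply σ_{pid != dist}; surviving tuples: {(2680, ATL, 26, 19), (2680, ATL, 26, 4), (2680, ATL, 26, 9), (4410, HND, 15, 18), (4410, HND, 15, 24), (4410, HND, 15, 31), (4410, LAX, 15, 18), (4410, LAX, 15, 24), (4410, LAX, 15, 31), (4410, LHR, 19, 18), (4410, LHR, 19, 24), (4410, LHR, 19, 31), (7900, IAD, 19, 7), (7900, IAD, 19, 8), (7900, SFO, 6, 7), (7900, SFO, 6, 8)}
Keep only column(s) dist, pid (11 duplicate(s) eliminated): {(2680, 26), (4410, 15), (4410, 19), (7900, 19), (7900, 6)}

{(2680, 26), (4410, 15), (4410, 19), (7900, 19), (7900, 6)}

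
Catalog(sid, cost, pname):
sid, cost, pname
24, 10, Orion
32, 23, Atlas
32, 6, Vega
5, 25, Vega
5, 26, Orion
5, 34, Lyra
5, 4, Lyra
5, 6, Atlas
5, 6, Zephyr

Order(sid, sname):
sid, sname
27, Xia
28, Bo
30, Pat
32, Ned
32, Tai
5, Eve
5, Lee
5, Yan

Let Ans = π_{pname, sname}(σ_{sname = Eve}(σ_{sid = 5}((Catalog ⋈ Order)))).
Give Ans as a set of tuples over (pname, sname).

Catalog ⋈ Order (natural join on sid): {(32, 23, Atlas, Ned), (32, 23, Atlas, Tai), (32, 6, Vega, Ned), (32, 6, Vega, Tai), (5, 25, Vega, Eve), (5, 25, Vega, Lee), (5, 25, Vega, Yan), (5, 26, Orion, Eve), (5, 26, Orion, Lee), (5, 26, Orion, Yan), (5, 34, Lyra, Eve), (5, 34, Lyra, Lee), (5, 34, Lyra, Yan), (5, 4, Lyra, Eve), (5, 4, Lyra, Lee), (5, 4, Lyra, Yan), (5, 6, Atlas, Eve), (5, 6, Atlas, Lee), (5, 6, Atlas, Yan), (5, 6, Zephyr, Eve), (5, 6, Zephyr, Lee), (5, 6, Zephyr, Yan)}
Filtering on sid = 5 leaves {(5, 25, Vega, Eve), (5, 25, Vega, Lee), (5, 25, Vega, Yan), (5, 26, Orion, Eve), (5, 26, Orion, Lee), (5, 26, Orion, Yan), (5, 34, Lyra, Eve), (5, 34, Lyra, Lee), (5, 34, Lyra, Yan), (5, 4, Lyra, Eve), (5, 4, Lyra, Lee), (5, 4, Lyra, Yan), (5, 6, Atlas, Eve), (5, 6, Atlas, Lee), (5, 6, Atlas, Yan), (5, 6, Zephyr, Eve), (5, 6, Zephyr, Lee), (5, 6, Zephyr, Yan)}.
Filtering on sname = Eve leaves {(5, 25, Vega, Eve), (5, 26, Orion, Eve), (5, 34, Lyra, Eve), (5, 4, Lyra, Eve), (5, 6, Atlas, Eve), (5, 6, Zephyr, Eve)}.
π_{pname, sname} gives {(Atlas, Eve), (Lyra, Eve), (Orion, Eve), (Vega, Eve), (Zephyr, Eve)} (1 duplicate(s) eliminated).

{(Atlas, Eve), (Lyra, Eve), (Orion, Eve), (Vega, Eve), (Zephyr, Eve)}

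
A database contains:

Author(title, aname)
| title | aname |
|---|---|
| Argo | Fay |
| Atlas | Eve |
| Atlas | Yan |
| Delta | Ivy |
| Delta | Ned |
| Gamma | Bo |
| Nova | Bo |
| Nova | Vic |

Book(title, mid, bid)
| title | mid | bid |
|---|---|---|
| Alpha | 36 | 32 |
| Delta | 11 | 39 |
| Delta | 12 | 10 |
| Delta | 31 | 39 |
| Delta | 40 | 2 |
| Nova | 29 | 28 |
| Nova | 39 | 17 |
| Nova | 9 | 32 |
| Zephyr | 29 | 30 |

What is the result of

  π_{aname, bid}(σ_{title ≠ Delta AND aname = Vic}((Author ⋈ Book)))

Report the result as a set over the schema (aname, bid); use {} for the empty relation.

Natural join on title: {(Delta, Ivy, 11, 39), (Delta, Ivy, 12, 10), (Delta, Ivy, 31, 39), (Delta, Ivy, 40, 2), (Delta, Ned, 11, 39), (Delta, Ned, 12, 10), (Delta, Ned, 31, 39), (Delta, Ned, 40, 2), (Nova, Bo, 29, 28), (Nova, Bo, 39, 17), (Nova, Bo, 9, 32), (Nova, Vic, 29, 28), (Nova, Vic, 39, 17), (Nova, Vic, 9, 32)}
σ[title ≠ Delta AND aname = Vic]: keep tuples satisfying title ≠ Delta AND aname = Vic → {(Nova, Vic, 29, 28), (Nova, Vic, 39, 17), (Nova, Vic, 9, 32)}
π_{aname, bid} gives {(Vic, 17), (Vic, 28), (Vic, 32)}.

{(Vic, 17), (Vic, 28), (Vic, 32)}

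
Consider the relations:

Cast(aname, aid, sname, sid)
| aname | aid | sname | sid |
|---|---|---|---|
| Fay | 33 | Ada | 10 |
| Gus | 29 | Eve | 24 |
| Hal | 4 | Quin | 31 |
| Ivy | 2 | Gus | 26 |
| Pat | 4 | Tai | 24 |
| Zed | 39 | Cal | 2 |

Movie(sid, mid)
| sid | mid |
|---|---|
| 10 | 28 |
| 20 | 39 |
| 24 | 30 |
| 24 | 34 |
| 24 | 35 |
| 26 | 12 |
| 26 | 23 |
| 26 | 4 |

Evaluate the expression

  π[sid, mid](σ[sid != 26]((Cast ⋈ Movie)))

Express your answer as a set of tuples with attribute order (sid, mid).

{(10, 28), (24, 30), (24, 34), (24, 35)}

Natural join on sid: {(Fay, 33, Ada, 10, 28), (Gus, 29, Eve, 24, 30), (Gus, 29, Eve, 24, 34), (Gus, 29, Eve, 24, 35), (Ivy, 2, Gus, 26, 12), (Ivy, 2, Gus, 26, 23), (Ivy, 2, Gus, 26, 4), (Pat, 4, Tai, 24, 30), (Pat, 4, Tai, 24, 34), (Pat, 4, Tai, 24, 35)}
Selection sid != 26: {(Fay, 33, Ada, 10, 28), (Gus, 29, Eve, 24, 30), (Gus, 29, Eve, 24, 34), (Gus, 29, Eve, 24, 35), (Pat, 4, Tai, 24, 30), (Pat, 4, Tai, 24, 34), (Pat, 4, Tai, 24, 35)}
Keep only column(s) sid, mid (3 duplicate(s) eliminated): {(10, 28), (24, 30), (24, 34), (24, 35)}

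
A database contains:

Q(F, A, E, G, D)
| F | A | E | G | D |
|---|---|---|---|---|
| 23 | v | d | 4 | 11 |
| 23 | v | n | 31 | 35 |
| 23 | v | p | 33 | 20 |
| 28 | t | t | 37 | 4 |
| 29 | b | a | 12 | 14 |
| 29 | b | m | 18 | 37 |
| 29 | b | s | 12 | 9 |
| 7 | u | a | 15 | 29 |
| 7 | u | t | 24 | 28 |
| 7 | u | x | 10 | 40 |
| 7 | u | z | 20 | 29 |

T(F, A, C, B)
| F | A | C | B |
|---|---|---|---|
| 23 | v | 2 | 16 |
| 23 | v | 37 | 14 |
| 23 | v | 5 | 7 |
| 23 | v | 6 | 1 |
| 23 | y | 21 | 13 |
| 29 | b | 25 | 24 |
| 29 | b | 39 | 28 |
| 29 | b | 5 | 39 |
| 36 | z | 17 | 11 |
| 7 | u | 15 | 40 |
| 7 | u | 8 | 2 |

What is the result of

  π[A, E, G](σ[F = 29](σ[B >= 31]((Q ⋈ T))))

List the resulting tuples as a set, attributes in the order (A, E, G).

{(b, a, 12), (b, m, 18), (b, s, 12)}

Q ⋈ T (natural join on F, A): {(23, v, d, 4, 11, 2, 16), (23, v, d, 4, 11, 37, 14), (23, v, d, 4, 11, 5, 7), (23, v, d, 4, 11, 6, 1), (23, v, n, 31, 35, 2, 16), (23, v, n, 31, 35, 37, 14), (23, v, n, 31, 35, 5, 7), (23, v, n, 31, 35, 6, 1), (23, v, p, 33, 20, 2, 16), (23, v, p, 33, 20, 37, 14), (23, v, p, 33, 20, 5, 7), (23, v, p, 33, 20, 6, 1), (29, b, a, 12, 14, 25, 24), (29, b, a, 12, 14, 39, 28), (29, b, a, 12, 14, 5, 39), (29, b, m, 18, 37, 25, 24), (29, b, m, 18, 37, 39, 28), (29, b, m, 18, 37, 5, 39), (29, b, s, 12, 9, 25, 24), (29, b, s, 12, 9, 39, 28), (29, b, s, 12, 9, 5, 39), (7, u, a, 15, 29, 15, 40), (7, u, a, 15, 29, 8, 2), (7, u, t, 24, 28, 15, 40), (7, u, t, 24, 28, 8, 2), (7, u, x, 10, 40, 15, 40), (7, u, x, 10, 40, 8, 2), (7, u, z, 20, 29, 15, 40), (7, u, z, 20, 29, 8, 2)}
Filtering on B >= 31 leaves {(29, b, a, 12, 14, 5, 39), (29, b, m, 18, 37, 5, 39), (29, b, s, 12, 9, 5, 39), (7, u, a, 15, 29, 15, 40), (7, u, t, 24, 28, 15, 40), (7, u, x, 10, 40, 15, 40), (7, u, z, 20, 29, 15, 40)}.
Filtering on F = 29 leaves {(29, b, a, 12, 14, 5, 39), (29, b, m, 18, 37, 5, 39), (29, b, s, 12, 9, 5, 39)}.
Keep only column(s) A, E, G: {(b, a, 12), (b, m, 18), (b, s, 12)}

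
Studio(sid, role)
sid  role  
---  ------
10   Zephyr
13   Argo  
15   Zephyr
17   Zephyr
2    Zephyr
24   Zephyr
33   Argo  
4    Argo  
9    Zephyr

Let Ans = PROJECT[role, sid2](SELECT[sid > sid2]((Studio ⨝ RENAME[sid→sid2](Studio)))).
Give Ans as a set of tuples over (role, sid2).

ρ[sid→sid2]: schema becomes (sid2, role); tuples unchanged.
Studio ⋈ RENAME[sid→sid2](Studio) (natural join on role): {(10, Zephyr, 10), (10, Zephyr, 15), (10, Zephyr, 17), (10, Zephyr, 2), (10, Zephyr, 24), (10, Zephyr, 9), (13, Argo, 13), (13, Argo, 33), (13, Argo, 4), (15, Zephyr, 10), (15, Zephyr, 15), (15, Zephyr, 17), (15, Zephyr, 2), (15, Zephyr, 24), (15, Zephyr, 9), (17, Zephyr, 10), (17, Zephyr, 15), (17, Zephyr, 17), (17, Zephyr, 2), (17, Zephyr, 24), (17, Zephyr, 9), (2, Zephyr, 10), (2, Zephyr, 15), (2, Zephyr, 17), (2, Zephyr, 2), (2, Zephyr, 24), (2, Zephyr, 9), (24, Zephyr, 10), (24, Zephyr, 15), (24, Zephyr, 17), (24, Zephyr, 2), (24, Zephyr, 24), (24, Zephyr, 9), (33, Argo, 13), (33, Argo, 33), (33, Argo, 4), (4, Argo, 13), (4, Argo, 33), (4, Argo, 4), (9, Zephyr, 10), (9, Zephyr, 15), (9, Zephyr, 17), (9, Zephyr, 2), (9, Zephyr, 24), (9, Zephyr, 9)}
σ[sid > sid2]: keep tuples satisfying sid > sid2 → {(10, Zephyr, 2), (10, Zephyr, 9), (13, Argo, 4), (15, Zephyr, 10), (15, Zephyr, 2), (15, Zephyr, 9), (17, Zephyr, 10), (17, Zephyr, 15), (17, Zephyr, 2), (17, Zephyr, 9), (24, Zephyr, 10), (24, Zephyr, 15), (24, Zephyr, 17), (24, Zephyr, 2), (24, Zephyr, 9), (33, Argo, 13), (33, Argo, 4), (9, Zephyr, 2)}
π_{role, sid2} gives {(Argo, 13), (Argo, 4), (Zephyr, 10), (Zephyr, 15), (Zephyr, 17), (Zephyr, 2), (Zephyr, 9)} (11 duplicate(s) eliminated).

{(Argo, 13), (Argo, 4), (Zephyr, 10), (Zephyr, 15), (Zephyr, 17), (Zephyr, 2), (Zephyr, 9)}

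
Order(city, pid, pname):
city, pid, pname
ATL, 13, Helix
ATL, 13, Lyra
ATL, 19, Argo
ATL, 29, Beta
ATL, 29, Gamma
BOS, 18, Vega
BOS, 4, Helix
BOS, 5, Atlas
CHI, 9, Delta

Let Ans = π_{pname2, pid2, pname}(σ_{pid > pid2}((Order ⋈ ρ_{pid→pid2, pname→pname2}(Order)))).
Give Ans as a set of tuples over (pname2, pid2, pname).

ρ[pid→pid2, pname→pname2]: schema becomes (city, pid2, pname2); tuples unchanged.
Natural join on city: {(ATL, 13, Helix, 13, Helix), (ATL, 13, Helix, 13, Lyra), (ATL, 13, Helix, 19, Argo), (ATL, 13, Helix, 29, Beta), (ATL, 13, Helix, 29, Gamma), (ATL, 13, Lyra, 13, Helix), (ATL, 13, Lyra, 13, Lyra), (ATL, 13, Lyra, 19, Argo), (ATL, 13, Lyra, 29, Beta), (ATL, 13, Lyra, 29, Gamma), (ATL, 19, Argo, 13, Helix), (ATL, 19, Argo, 13, Lyra), (ATL, 19, Argo, 19, Argo), (ATL, 19, Argo, 29, Beta), (ATL, 19, Argo, 29, Gamma), (ATL, 29, Beta, 13, Helix), (ATL, 29, Beta, 13, Lyra), (ATL, 29, Beta, 19, Argo), (ATL, 29, Beta, 29, Beta), (ATL, 29, Beta, 29, Gamma), (ATL, 29, Gamma, 13, Helix), (ATL, 29, Gamma, 13, Lyra), (ATL, 29, Gamma, 19, Argo), (ATL, 29, Gamma, 29, Beta), (ATL, 29, Gamma, 29, Gamma), (BOS, 18, Vega, 18, Vega), (BOS, 18, Vega, 4, Helix), (BOS, 18, Vega, 5, Atlas), (BOS, 4, Helix, 18, Vega), (BOS, 4, Helix, 4, Helix), (BOS, 4, Helix, 5, Atlas), (BOS, 5, Atlas, 18, Vega), (BOS, 5, Atlas, 4, Helix), (BOS, 5, Atlas, 5, Atlas), (CHI, 9, Delta, 9, Delta)}
σ[pid > pid2]: keep tuples satisfying pid > pid2 → {(ATL, 19, Argo, 13, Helix), (ATL, 19, Argo, 13, Lyra), (ATL, 29, Beta, 13, Helix), (ATL, 29, Beta, 13, Lyra), (ATL, 29, Beta, 19, Argo), (ATL, 29, Gamma, 13, Helix), (ATL, 29, Gamma, 13, Lyra), (ATL, 29, Gamma, 19, Argo), (BOS, 18, Vega, 4, Helix), (BOS, 18, Vega, 5, Atlas), (BOS, 5, Atlas, 4, Helix)}
Keep only column(s) pname2, pid2, pname: {(Argo, 19, Beta), (Argo, 19, Gamma), (Atlas, 5, Vega), (Helix, 13, Argo), (Helix, 13, Beta), (Helix, 13, Gamma), (Helix, 4, Atlas), (Helix, 4, Vega), (Lyra, 13, Argo), (Lyra, 13, Beta), (Lyra, 13, Gamma)}

{(Argo, 19, Beta), (Argo, 19, Gamma), (Atlas, 5, Vega), (Helix, 13, Argo), (Helix, 13, Beta), (Helix, 13, Gamma), (Helix, 4, Atlas), (Helix, 4, Vega), (Lyra, 13, Argo), (Lyra, 13, Beta), (Lyra, 13, Gamma)}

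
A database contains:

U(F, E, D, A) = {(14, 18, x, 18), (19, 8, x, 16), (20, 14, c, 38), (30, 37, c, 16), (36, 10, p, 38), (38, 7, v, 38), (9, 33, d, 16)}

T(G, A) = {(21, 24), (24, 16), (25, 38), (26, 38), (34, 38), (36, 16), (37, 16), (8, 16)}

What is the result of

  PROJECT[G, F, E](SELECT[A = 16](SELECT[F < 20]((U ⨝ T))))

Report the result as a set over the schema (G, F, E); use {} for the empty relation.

{(24, 19, 8), (24, 9, 33), (36, 19, 8), (36, 9, 33), (37, 19, 8), (37, 9, 33), (8, 19, 8), (8, 9, 33)}

Natural join on A: {(19, 8, x, 16, 24), (19, 8, x, 16, 36), (19, 8, x, 16, 37), (19, 8, x, 16, 8), (20, 14, c, 38, 25), (20, 14, c, 38, 26), (20, 14, c, 38, 34), (30, 37, c, 16, 24), (30, 37, c, 16, 36), (30, 37, c, 16, 37), (30, 37, c, 16, 8), (36, 10, p, 38, 25), (36, 10, p, 38, 26), (36, 10, p, 38, 34), (38, 7, v, 38, 25), (38, 7, v, 38, 26), (38, 7, v, 38, 34), (9, 33, d, 16, 24), (9, 33, d, 16, 36), (9, 33, d, 16, 37), (9, 33, d, 16, 8)}
Apply σ_{F < 20}; surviving tuples: {(19, 8, x, 16, 24), (19, 8, x, 16, 36), (19, 8, x, 16, 37), (19, 8, x, 16, 8), (9, 33, d, 16, 24), (9, 33, d, 16, 36), (9, 33, d, 16, 37), (9, 33, d, 16, 8)}
Apply σ_{A = 16}; surviving tuples: {(19, 8, x, 16, 24), (19, 8, x, 16, 36), (19, 8, x, 16, 37), (19, 8, x, 16, 8), (9, 33, d, 16, 24), (9, 33, d, 16, 36), (9, 33, d, 16, 37), (9, 33, d, 16, 8)}
Keep only column(s) G, F, E: {(24, 19, 8), (24, 9, 33), (36, 19, 8), (36, 9, 33), (37, 19, 8), (37, 9, 33), (8, 19, 8), (8, 9, 33)}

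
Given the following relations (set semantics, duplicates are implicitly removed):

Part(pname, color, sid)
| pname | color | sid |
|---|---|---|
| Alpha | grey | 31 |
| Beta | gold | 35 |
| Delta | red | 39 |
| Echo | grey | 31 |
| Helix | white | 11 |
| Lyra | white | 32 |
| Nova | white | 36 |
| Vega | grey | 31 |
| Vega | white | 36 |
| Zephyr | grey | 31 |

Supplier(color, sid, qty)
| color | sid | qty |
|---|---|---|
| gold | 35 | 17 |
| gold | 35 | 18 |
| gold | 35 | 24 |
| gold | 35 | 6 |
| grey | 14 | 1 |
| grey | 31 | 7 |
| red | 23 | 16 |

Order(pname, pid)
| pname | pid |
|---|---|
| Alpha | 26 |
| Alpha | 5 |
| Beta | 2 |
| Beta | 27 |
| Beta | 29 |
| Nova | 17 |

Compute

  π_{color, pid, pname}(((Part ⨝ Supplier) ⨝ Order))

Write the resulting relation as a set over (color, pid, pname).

Natural join on color, sid: {(Alpha, grey, 31, 7), (Beta, gold, 35, 17), (Beta, gold, 35, 18), (Beta, gold, 35, 24), (Beta, gold, 35, 6), (Echo, grey, 31, 7), (Vega, grey, 31, 7), (Zephyr, grey, 31, 7)}
Natural join on pname: {(Alpha, grey, 31, 7, 26), (Alpha, grey, 31, 7, 5), (Beta, gold, 35, 17, 2), (Beta, gold, 35, 17, 27), (Beta, gold, 35, 17, 29), (Beta, gold, 35, 18, 2), (Beta, gold, 35, 18, 27), (Beta, gold, 35, 18, 29), (Beta, gold, 35, 24, 2), (Beta, gold, 35, 24, 27), (Beta, gold, 35, 24, 29), (Beta, gold, 35, 6, 2), (Beta, gold, 35, 6, 27), (Beta, gold, 35, 6, 29)}
Keep only column(s) color, pid, pname (9 duplicate(s) eliminated): {(gold, 2, Beta), (gold, 27, Beta), (gold, 29, Beta), (grey, 26, Alpha), (grey, 5, Alpha)}

{(gold, 2, Beta), (gold, 27, Beta), (gold, 29, Beta), (grey, 26, Alpha), (grey, 5, Alpha)}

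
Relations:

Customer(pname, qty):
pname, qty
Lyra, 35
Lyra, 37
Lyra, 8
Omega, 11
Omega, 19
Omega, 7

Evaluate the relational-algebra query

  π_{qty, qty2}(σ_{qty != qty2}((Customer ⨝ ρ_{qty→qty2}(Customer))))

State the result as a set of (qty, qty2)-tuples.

{(11, 19), (11, 7), (19, 11), (19, 7), (35, 37), (35, 8), (37, 35), (37, 8), (7, 11), (7, 19), (8, 35), (8, 37)}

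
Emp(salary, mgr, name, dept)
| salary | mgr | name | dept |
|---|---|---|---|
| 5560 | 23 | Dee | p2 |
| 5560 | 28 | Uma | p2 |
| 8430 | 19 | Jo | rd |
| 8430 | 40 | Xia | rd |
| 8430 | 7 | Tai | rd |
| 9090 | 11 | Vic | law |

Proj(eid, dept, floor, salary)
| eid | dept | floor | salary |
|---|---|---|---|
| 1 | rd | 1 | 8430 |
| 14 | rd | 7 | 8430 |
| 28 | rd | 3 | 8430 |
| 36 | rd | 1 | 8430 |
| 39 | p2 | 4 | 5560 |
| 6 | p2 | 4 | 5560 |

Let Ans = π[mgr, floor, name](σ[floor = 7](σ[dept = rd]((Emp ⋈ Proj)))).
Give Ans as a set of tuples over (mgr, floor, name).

{(19, 7, Jo), (40, 7, Xia), (7, 7, Tai)}

Emp ⋈ Proj (natural join on salary, dept): {(5560, 23, Dee, p2, 39, 4), (5560, 23, Dee, p2, 6, 4), (5560, 28, Uma, p2, 39, 4), (5560, 28, Uma, p2, 6, 4), (8430, 19, Jo, rd, 1, 1), (8430, 19, Jo, rd, 14, 7), (8430, 19, Jo, rd, 28, 3), (8430, 19, Jo, rd, 36, 1), (8430, 40, Xia, rd, 1, 1), (8430, 40, Xia, rd, 14, 7), (8430, 40, Xia, rd, 28, 3), (8430, 40, Xia, rd, 36, 1), (8430, 7, Tai, rd, 1, 1), (8430, 7, Tai, rd, 14, 7), (8430, 7, Tai, rd, 28, 3), (8430, 7, Tai, rd, 36, 1)}
Apply σ_{dept = rd}; surviving tuples: {(8430, 19, Jo, rd, 1, 1), (8430, 19, Jo, rd, 14, 7), (8430, 19, Jo, rd, 28, 3), (8430, 19, Jo, rd, 36, 1), (8430, 40, Xia, rd, 1, 1), (8430, 40, Xia, rd, 14, 7), (8430, 40, Xia, rd, 28, 3), (8430, 40, Xia, rd, 36, 1), (8430, 7, Tai, rd, 1, 1), (8430, 7, Tai, rd, 14, 7), (8430, 7, Tai, rd, 28, 3), (8430, 7, Tai, rd, 36, 1)}
Apply σ_{floor = 7}; surviving tuples: {(8430, 19, Jo, rd, 14, 7), (8430, 40, Xia, rd, 14, 7), (8430, 7, Tai, rd, 14, 7)}
Keep only column(s) mgr, floor, name: {(19, 7, Jo), (40, 7, Xia), (7, 7, Tai)}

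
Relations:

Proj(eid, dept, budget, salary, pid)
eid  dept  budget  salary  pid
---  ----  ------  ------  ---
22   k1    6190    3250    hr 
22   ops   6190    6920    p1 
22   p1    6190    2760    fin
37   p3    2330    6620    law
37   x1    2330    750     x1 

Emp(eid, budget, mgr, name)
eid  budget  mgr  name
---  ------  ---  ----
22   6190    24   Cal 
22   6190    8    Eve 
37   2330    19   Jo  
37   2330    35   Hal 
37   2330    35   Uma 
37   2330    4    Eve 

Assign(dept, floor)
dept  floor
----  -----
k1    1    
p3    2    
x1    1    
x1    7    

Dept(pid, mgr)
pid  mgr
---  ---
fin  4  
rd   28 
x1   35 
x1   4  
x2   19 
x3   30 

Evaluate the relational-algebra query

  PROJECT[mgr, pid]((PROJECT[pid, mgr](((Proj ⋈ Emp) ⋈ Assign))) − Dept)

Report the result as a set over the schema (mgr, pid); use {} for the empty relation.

{(19, law), (19, x1), (24, hr), (35, law), (4, law), (8, hr)}

Natural join on eid, budget: {(22, k1, 6190, 3250, hr, 24, Cal), (22, k1, 6190, 3250, hr, 8, Eve), (22, ops, 6190, 6920, p1, 24, Cal), (22, ops, 6190, 6920, p1, 8, Eve), (22, p1, 6190, 2760, fin, 24, Cal), (22, p1, 6190, 2760, fin, 8, Eve), (37, p3, 2330, 6620, law, 19, Jo), (37, p3, 2330, 6620, law, 35, Hal), (37, p3, 2330, 6620, law, 35, Uma), (37, p3, 2330, 6620, law, 4, Eve), (37, x1, 2330, 750, x1, 19, Jo), (37, x1, 2330, 750, x1, 35, Hal), (37, x1, 2330, 750, x1, 35, Uma), (37, x1, 2330, 750, x1, 4, Eve)}
Natural join on dept: {(22, k1, 6190, 3250, hr, 24, Cal, 1), (22, k1, 6190, 3250, hr, 8, Eve, 1), (37, p3, 2330, 6620, law, 19, Jo, 2), (37, p3, 2330, 6620, law, 35, Hal, 2), (37, p3, 2330, 6620, law, 35, Uma, 2), (37, p3, 2330, 6620, law, 4, Eve, 2), (37, x1, 2330, 750, x1, 19, Jo, 1), (37, x1, 2330, 750, x1, 19, Jo, 7), (37, x1, 2330, 750, x1, 35, Hal, 1), (37, x1, 2330, 750, x1, 35, Hal, 7), (37, x1, 2330, 750, x1, 35, Uma, 1), (37, x1, 2330, 750, x1, 35, Uma, 7), (37, x1, 2330, 750, x1, 4, Eve, 1), (37, x1, 2330, 750, x1, 4, Eve, 7)}
Keep only column(s) pid, mgr (6 duplicate(s) eliminated): {(hr, 24), (hr, 8), (law, 19), (law, 35), (law, 4), (x1, 19), (x1, 35), (x1, 4)}
Difference: {(hr, 24), (hr, 8), (law, 19), (law, 35), (law, 4), (x1, 19), (x1, 35), (x1, 4)} with {(fin, 4), (rd, 28), (x1, 35), (x1, 4), (x2, 19), (x3, 30)} → {(hr, 24), (hr, 8), (law, 19), (law, 35), (law, 4), (x1, 19)}
Keep only column(s) mgr, pid: {(19, law), (19, x1), (24, hr), (35, law), (4, law), (8, hr)}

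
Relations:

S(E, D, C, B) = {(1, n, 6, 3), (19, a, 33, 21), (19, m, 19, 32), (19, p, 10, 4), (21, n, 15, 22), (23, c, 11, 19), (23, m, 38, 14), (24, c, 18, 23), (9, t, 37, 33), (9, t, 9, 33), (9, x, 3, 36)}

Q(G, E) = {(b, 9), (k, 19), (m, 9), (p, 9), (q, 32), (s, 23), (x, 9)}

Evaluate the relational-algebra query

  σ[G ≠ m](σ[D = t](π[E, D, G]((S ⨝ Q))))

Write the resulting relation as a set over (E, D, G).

{(9, t, b), (9, t, p), (9, t, x)}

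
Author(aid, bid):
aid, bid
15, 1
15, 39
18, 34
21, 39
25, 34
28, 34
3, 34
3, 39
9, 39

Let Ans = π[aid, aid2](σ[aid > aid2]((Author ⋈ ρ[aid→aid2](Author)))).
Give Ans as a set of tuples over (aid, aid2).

{(15, 3), (15, 9), (18, 3), (21, 15), (21, 3), (21, 9), (25, 18), (25, 3), (28, 18), (28, 25), (28, 3), (9, 3)}

ρ[aid→aid2]: schema becomes (aid2, bid); tuples unchanged.
Natural join on bid: {(15, 1, 15), (15, 39, 15), (15, 39, 21), (15, 39, 3), (15, 39, 9), (18, 34, 18), (18, 34, 25), (18, 34, 28), (18, 34, 3), (21, 39, 15), (21, 39, 21), (21, 39, 3), (21, 39, 9), (25, 34, 18), (25, 34, 25), (25, 34, 28), (25, 34, 3), (28, 34, 18), (28, 34, 25), (28, 34, 28), (28, 34, 3), (3, 34, 18), (3, 34, 25), (3, 34, 28), (3, 34, 3), (3, 39, 15), (3, 39, 21), (3, 39, 3), (3, 39, 9), (9, 39, 15), (9, 39, 21), (9, 39, 3), (9, 39, 9)}
Selection aid > aid2: {(15, 39, 3), (15, 39, 9), (18, 34, 3), (21, 39, 15), (21, 39, 3), (21, 39, 9), (25, 34, 18), (25, 34, 3), (28, 34, 18), (28, 34, 25), (28, 34, 3), (9, 39, 3)}
Projecting to aid, aid2: {(15, 3), (15, 9), (18, 3), (21, 15), (21, 3), (21, 9), (25, 18), (25, 3), (28, 18), (28, 25), (28, 3), (9, 3)}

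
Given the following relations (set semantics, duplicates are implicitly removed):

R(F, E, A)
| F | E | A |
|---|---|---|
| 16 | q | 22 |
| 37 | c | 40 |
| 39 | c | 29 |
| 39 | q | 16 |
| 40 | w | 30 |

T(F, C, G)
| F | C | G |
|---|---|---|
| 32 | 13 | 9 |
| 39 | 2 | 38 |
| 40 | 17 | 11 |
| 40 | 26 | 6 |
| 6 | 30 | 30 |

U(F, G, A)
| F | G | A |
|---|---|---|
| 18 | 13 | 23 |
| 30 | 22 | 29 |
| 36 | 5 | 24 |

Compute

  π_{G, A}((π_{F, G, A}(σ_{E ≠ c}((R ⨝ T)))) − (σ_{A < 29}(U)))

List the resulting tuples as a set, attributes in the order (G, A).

R ⋈ T (natural join on F): {(39, c, 29, 2, 38), (39, q, 16, 2, 38), (40, w, 30, 17, 11), (40, w, 30, 26, 6)}
σ[E ≠ c]: keep tuples satisfying E ≠ c → {(39, q, 16, 2, 38), (40, w, 30, 17, 11), (40, w, 30, 26, 6)}
π[F, G, A]: project onto (F, G, A) → {(39, 38, 16), (40, 11, 30), (40, 6, 30)}
σ[A < 29]: keep tuples satisfying A < 29 → {(18, 13, 23), (36, 5, 24)}
Difference: {(39, 38, 16), (40, 11, 30), (40, 6, 30)} with {(18, 13, 23), (36, 5, 24)} → {(39, 38, 16), (40, 11, 30), (40, 6, 30)}
π[G, A]: project onto (G, A) → {(11, 30), (38, 16), (6, 30)}

{(11, 30), (38, 16), (6, 30)}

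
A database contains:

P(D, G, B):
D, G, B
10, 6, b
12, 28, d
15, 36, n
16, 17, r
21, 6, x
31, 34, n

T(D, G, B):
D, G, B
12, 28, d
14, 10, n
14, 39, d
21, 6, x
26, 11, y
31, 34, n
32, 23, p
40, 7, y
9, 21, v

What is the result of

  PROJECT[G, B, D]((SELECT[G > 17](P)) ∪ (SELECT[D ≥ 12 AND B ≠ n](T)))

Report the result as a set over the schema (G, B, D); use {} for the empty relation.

{(11, y, 26), (23, p, 32), (28, d, 12), (34, n, 31), (36, n, 15), (39, d, 14), (6, x, 21), (7, y, 40)}

σ[G > 17]: keep tuples satisfying G > 17 → {(12, 28, d), (15, 36, n), (31, 34, n)}
σ[D ≥ 12 AND B ≠ n]: keep tuples satisfying D ≥ 12 AND B ≠ n → {(12, 28, d), (14, 39, d), (21, 6, x), (26, 11, y), (32, 23, p), (40, 7, y)}
Taking the union: {(12, 28, d), (14, 39, d), (15, 36, n), (21, 6, x), (26, 11, y), (31, 34, n), (32, 23, p), (40, 7, y)}
Keep only column(s) G, B, D: {(11, y, 26), (23, p, 32), (28, d, 12), (34, n, 31), (36, n, 15), (39, d, 14), (6, x, 21), (7, y, 40)}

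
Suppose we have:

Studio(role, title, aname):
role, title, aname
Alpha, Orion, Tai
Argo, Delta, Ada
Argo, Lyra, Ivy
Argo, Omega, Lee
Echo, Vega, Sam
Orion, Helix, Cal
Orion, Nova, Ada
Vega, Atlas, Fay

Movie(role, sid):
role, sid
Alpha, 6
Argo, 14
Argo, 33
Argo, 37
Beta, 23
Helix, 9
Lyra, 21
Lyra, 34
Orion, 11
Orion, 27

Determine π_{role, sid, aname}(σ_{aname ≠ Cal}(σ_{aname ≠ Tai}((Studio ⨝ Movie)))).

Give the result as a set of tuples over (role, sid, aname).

Studio ⋈ Movie (natural join on role): {(Alpha, Orion, Tai, 6), (Argo, Delta, Ada, 14), (Argo, Delta, Ada, 33), (Argo, Delta, Ada, 37), (Argo, Lyra, Ivy, 14), (Argo, Lyra, Ivy, 33), (Argo, Lyra, Ivy, 37), (Argo, Omega, Lee, 14), (Argo, Omega, Lee, 33), (Argo, Omega, Lee, 37), (Orion, Helix, Cal, 11), (Orion, Helix, Cal, 27), (Orion, Nova, Ada, 11), (Orion, Nova, Ada, 27)}
Selection aname ≠ Tai: {(Argo, Delta, Ada, 14), (Argo, Delta, Ada, 33), (Argo, Delta, Ada, 37), (Argo, Lyra, Ivy, 14), (Argo, Lyra, Ivy, 33), (Argo, Lyra, Ivy, 37), (Argo, Omega, Lee, 14), (Argo, Omega, Lee, 33), (Argo, Omega, Lee, 37), (Orion, Helix, Cal, 11), (Orion, Helix, Cal, 27), (Orion, Nova, Ada, 11), (Orion, Nova, Ada, 27)}
Selection aname ≠ Cal: {(Argo, Delta, Ada, 14), (Argo, Delta, Ada, 33), (Argo, Delta, Ada, 37), (Argo, Lyra, Ivy, 14), (Argo, Lyra, Ivy, 33), (Argo, Lyra, Ivy, 37), (Argo, Omega, Lee, 14), (Argo, Omega, Lee, 33), (Argo, Omega, Lee, 37), (Orion, Nova, Ada, 11), (Orion, Nova, Ada, 27)}
Projecting to role, sid, aname: {(Argo, 14, Ada), (Argo, 14, Ivy), (Argo, 14, Lee), (Argo, 33, Ada), (Argo, 33, Ivy), (Argo, 33, Lee), (Argo, 37, Ada), (Argo, 37, Ivy), (Argo, 37, Lee), (Orion, 11, Ada), (Orion, 27, Ada)}

{(Argo, 14, Ada), (Argo, 14, Ivy), (Argo, 14, Lee), (Argo, 33, Ada), (Argo, 33, Ivy), (Argo, 33, Lee), (Argo, 37, Ada), (Argo, 37, Ivy), (Argo, 37, Lee), (Orion, 11, Ada), (Orion, 27, Ada)}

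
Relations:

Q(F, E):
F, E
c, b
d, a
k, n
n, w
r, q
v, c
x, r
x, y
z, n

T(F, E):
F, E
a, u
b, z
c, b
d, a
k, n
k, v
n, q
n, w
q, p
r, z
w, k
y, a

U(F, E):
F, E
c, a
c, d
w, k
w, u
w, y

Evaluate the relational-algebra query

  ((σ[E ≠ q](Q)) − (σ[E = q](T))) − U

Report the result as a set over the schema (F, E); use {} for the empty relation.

σ[E ≠ q]: keep tuples satisfying E ≠ q → {(c, b), (d, a), (k, n), (n, w), (v, c), (x, r), (x, y), (z, n)}
σ[E = q]: keep tuples satisfying E = q → {(n, q)}
Set difference of the two operands is {(c, b), (d, a), (k, n), (n, w), (v, c), (x, r), (x, y), (z, n)}.
Set difference of the two operands is {(c, b), (d, a), (k, n), (n, w), (v, c), (x, r), (x, y), (z, n)}.

{(c, b), (d, a), (k, n), (n, w), (v, c), (x, r), (x, y), (z, n)}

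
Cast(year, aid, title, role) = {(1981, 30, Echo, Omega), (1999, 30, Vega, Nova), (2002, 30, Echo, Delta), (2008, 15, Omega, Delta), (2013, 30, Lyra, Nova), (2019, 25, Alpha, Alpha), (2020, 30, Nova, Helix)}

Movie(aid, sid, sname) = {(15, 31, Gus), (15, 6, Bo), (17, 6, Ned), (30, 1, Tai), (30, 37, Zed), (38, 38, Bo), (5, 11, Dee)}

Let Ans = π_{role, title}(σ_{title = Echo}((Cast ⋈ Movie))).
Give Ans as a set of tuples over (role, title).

{(Delta, Echo), (Omega, Echo)}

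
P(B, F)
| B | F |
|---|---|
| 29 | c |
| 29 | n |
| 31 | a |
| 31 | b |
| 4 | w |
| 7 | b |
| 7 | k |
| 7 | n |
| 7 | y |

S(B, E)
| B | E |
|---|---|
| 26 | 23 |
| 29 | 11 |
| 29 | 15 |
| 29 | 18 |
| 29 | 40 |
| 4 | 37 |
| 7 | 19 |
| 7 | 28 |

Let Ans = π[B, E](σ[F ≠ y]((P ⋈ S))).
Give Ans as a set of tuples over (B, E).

{(29, 11), (29, 15), (29, 18), (29, 40), (4, 37), (7, 19), (7, 28)}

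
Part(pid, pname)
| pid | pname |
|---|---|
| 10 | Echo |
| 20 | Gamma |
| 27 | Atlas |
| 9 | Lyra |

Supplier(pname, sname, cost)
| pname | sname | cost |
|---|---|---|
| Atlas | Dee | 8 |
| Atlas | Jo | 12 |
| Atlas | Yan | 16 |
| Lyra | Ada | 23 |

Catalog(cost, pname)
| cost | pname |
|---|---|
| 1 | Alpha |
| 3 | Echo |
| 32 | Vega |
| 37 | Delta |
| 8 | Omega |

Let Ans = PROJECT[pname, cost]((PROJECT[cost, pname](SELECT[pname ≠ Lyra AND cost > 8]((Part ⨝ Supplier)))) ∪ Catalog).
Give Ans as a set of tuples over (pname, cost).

Part ⋈ Supplier (natural join on pname): {(27, Atlas, Dee, 8), (27, Atlas, Jo, 12), (27, Atlas, Yan, 16), (9, Lyra, Ada, 23)}
Apply σ_{pname ≠ Lyra AND cost > 8}; surviving tuples: {(27, Atlas, Jo, 12), (27, Atlas, Yan, 16)}
π_{cost, pname} gives {(12, Atlas), (16, Atlas)}.
Taking the union: {(1, Alpha), (12, Atlas), (16, Atlas), (3, Echo), (32, Vega), (37, Delta), (8, Omega)}
π_{pname, cost} gives {(Alpha, 1), (Atlas, 12), (Atlas, 16), (Delta, 37), (Echo, 3), (Omega, 8), (Vega, 32)}.

{(Alpha, 1), (Atlas, 12), (Atlas, 16), (Delta, 37), (Echo, 3), (Omega, 8), (Vega, 32)}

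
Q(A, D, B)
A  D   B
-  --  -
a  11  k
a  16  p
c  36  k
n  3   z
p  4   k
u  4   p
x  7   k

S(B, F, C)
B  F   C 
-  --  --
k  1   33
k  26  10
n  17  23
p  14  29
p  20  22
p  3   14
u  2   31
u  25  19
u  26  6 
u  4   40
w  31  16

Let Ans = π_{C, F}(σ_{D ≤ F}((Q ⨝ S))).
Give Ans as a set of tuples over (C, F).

{(10, 26), (22, 20), (29, 14)}

Joining Q and S on B yields {(a, 11, k, 1, 33), (a, 11, k, 26, 10), (a, 16, p, 14, 29), (a, 16, p, 20, 22), (a, 16, p, 3, 14), (c, 36, k, 1, 33), (c, 36, k, 26, 10), (p, 4, k, 1, 33), (p, 4, k, 26, 10), (u, 4, p, 14, 29), (u, 4, p, 20, 22), (u, 4, p, 3, 14), (x, 7, k, 1, 33), (x, 7, k, 26, 10)}.
Apply σ_{D ≤ F}; surviving tuples: {(a, 11, k, 26, 10), (a, 16, p, 20, 22), (p, 4, k, 26, 10), (u, 4, p, 14, 29), (u, 4, p, 20, 22), (x, 7, k, 26, 10)}
π[C, F]: project onto (C, F) (3 duplicate(s) eliminated) → {(10, 26), (22, 20), (29, 14)}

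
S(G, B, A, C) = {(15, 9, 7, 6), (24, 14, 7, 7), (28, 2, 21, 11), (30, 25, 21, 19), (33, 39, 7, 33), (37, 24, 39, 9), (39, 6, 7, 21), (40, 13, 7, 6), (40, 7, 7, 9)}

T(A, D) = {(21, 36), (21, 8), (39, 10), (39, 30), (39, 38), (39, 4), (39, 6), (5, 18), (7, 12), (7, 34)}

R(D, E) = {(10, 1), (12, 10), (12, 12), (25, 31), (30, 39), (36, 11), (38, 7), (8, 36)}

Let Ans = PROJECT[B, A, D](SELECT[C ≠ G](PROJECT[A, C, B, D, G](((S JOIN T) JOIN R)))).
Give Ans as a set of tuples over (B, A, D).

Joining S and T on A yields {(15, 9, 7, 6, 12), (15, 9, 7, 6, 34), (24, 14, 7, 7, 12), (24, 14, 7, 7, 34), (28, 2, 21, 11, 36), (28, 2, 21, 11, 8), (30, 25, 21, 19, 36), (30, 25, 21, 19, 8), (33, 39, 7, 33, 12), (33, 39, 7, 33, 34), (37, 24, 39, 9, 10), (37, 24, 39, 9, 30), (37, 24, 39, 9, 38), (37, 24, 39, 9, 4), (37, 24, 39, 9, 6), (39, 6, 7, 21, 12), (39, 6, 7, 21, 34), (40, 13, 7, 6, 12), (40, 13, 7, 6, 34), (40, 7, 7, 9, 12), (40, 7, 7, 9, 34)}.
Joining (S JOIN T) and R on D yields {(15, 9, 7, 6, 12, 10), (15, 9, 7, 6, 12, 12), (24, 14, 7, 7, 12, 10), (24, 14, 7, 7, 12, 12), (28, 2, 21, 11, 36, 11), (28, 2, 21, 11, 8, 36), (30, 25, 21, 19, 36, 11), (30, 25, 21, 19, 8, 36), (33, 39, 7, 33, 12, 10), (33, 39, 7, 33, 12, 12), (37, 24, 39, 9, 10, 1), (37, 24, 39, 9, 30, 39), (37, 24, 39, 9, 38, 7), (39, 6, 7, 21, 12, 10), (39, 6, 7, 21, 12, 12), (40, 13, 7, 6, 12, 10), (40, 13, 7, 6, 12, 12), (40, 7, 7, 9, 12, 10), (40, 7, 7, 9, 12, 12)}.
π_{A, C, B, D, G} gives {(21, 11, 2, 36, 28), (21, 11, 2, 8, 28), (21, 19, 25, 36, 30), (21, 19, 25, 8, 30), (39, 9, 24, 10, 37), (39, 9, 24, 30, 37), (39, 9, 24, 38, 37), (7, 21, 6, 12, 39), (7, 33, 39, 12, 33), (7, 6, 13, 12, 40), (7, 6, 9, 12, 15), (7, 7, 14, 12, 24), (7, 9, 7, 12, 40)} (6 duplicate(s) eliminated).
σ[C ≠ G]: keep tuples satisfying C ≠ G → {(21, 11, 2, 36, 28), (21, 11, 2, 8, 28), (21, 19, 25, 36, 30), (21, 19, 25, 8, 30), (39, 9, 24, 10, 37), (39, 9, 24, 30, 37), (39, 9, 24, 38, 37), (7, 21, 6, 12, 39), (7, 6, 13, 12, 40), (7, 6, 9, 12, 15), (7, 7, 14, 12, 24), (7, 9, 7, 12, 40)}
π_{B, A, D} gives {(13, 7, 12), (14, 7, 12), (2, 21, 36), (2, 21, 8), (24, 39, 10), (24, 39, 30), (24, 39, 38), (25, 21, 36), (25, 21, 8), (6, 7, 12), (7, 7, 12), (9, 7, 12)}.

{(13, 7, 12), (14, 7, 12), (2, 21, 36), (2, 21, 8), (24, 39, 10), (24, 39, 30), (24, 39, 38), (25, 21, 36), (25, 21, 8), (6, 7, 12), (7, 7, 12), (9, 7, 12)}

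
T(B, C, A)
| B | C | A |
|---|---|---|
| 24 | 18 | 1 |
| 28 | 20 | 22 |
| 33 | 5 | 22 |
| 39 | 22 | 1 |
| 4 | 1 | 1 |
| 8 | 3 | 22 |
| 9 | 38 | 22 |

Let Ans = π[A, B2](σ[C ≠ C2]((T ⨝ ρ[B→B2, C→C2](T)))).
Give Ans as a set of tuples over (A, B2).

{(1, 24), (1, 39), (1, 4), (22, 28), (22, 33), (22, 8), (22, 9)}

ρ[B→B2, C→C2]: schema becomes (B2, C2, A); tuples unchanged.
T ⋈ ρ[B→B2, C→C2](T) (natural join on A): {(24, 18, 1, 24, 18), (24, 18, 1, 39, 22), (24, 18, 1, 4, 1), (28, 20, 22, 28, 20), (28, 20, 22, 33, 5), (28, 20, 22, 8, 3), (28, 20, 22, 9, 38), (33, 5, 22, 28, 20), (33, 5, 22, 33, 5), (33, 5, 22, 8, 3), (33, 5, 22, 9, 38), (39, 22, 1, 24, 18), (39, 22, 1, 39, 22), (39, 22, 1, 4, 1), (4, 1, 1, 24, 18), (4, 1, 1, 39, 22), (4, 1, 1, 4, 1), (8, 3, 22, 28, 20), (8, 3, 22, 33, 5), (8, 3, 22, 8, 3), (8, 3, 22, 9, 38), (9, 38, 22, 28, 20), (9, 38, 22, 33, 5), (9, 38, 22, 8, 3), (9, 38, 22, 9, 38)}
Apply σ_{C ≠ C2}; surviving tuples: {(24, 18, 1, 39, 22), (24, 18, 1, 4, 1), (28, 20, 22, 33, 5), (28, 20, 22, 8, 3), (28, 20, 22, 9, 38), (33, 5, 22, 28, 20), (33, 5, 22, 8, 3), (33, 5, 22, 9, 38), (39, 22, 1, 24, 18), (39, 22, 1, 4, 1), (4, 1, 1, 24, 18), (4, 1, 1, 39, 22), (8, 3, 22, 28, 20), (8, 3, 22, 33, 5), (8, 3, 22, 9, 38), (9, 38, 22, 28, 20), (9, 38, 22, 33, 5), (9, 38, 22, 8, 3)}
Projecting to A, B2 (11 duplicate(s) eliminated): {(1, 24), (1, 39), (1, 4), (22, 28), (22, 33), (22, 8), (22, 9)}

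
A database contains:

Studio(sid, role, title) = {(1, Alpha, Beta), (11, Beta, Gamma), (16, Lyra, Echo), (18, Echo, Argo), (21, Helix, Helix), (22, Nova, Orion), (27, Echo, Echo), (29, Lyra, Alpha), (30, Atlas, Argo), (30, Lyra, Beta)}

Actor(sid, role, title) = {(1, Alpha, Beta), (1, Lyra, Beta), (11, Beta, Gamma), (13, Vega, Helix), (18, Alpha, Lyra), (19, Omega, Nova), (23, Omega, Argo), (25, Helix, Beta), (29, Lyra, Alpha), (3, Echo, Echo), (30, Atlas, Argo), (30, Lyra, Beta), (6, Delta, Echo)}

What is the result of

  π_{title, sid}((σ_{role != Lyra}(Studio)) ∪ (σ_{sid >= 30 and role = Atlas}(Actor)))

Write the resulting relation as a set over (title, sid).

Filtering on role != Lyra leaves {(1, Alpha, Beta), (11, Beta, Gamma), (18, Echo, Argo), (21, Helix, Helix), (22, Nova, Orion), (27, Echo, Echo), (30, Atlas, Argo)}.
Filtering on sid >= 30 and role = Atlas leaves {(30, Atlas, Argo)}.
Set union of the two operands is {(1, Alpha, Beta), (11, Beta, Gamma), (18, Echo, Argo), (21, Helix, Helix), (22, Nova, Orion), (27, Echo, Echo), (30, Atlas, Argo)}.
π[title, sid]: project onto (title, sid) → {(Argo, 18), (Argo, 30), (Beta, 1), (Echo, 27), (Gamma, 11), (Helix, 21), (Orion, 22)}

{(Argo, 18), (Argo, 30), (Beta, 1), (Echo, 27), (Gamma, 11), (Helix, 21), (Orion, 22)}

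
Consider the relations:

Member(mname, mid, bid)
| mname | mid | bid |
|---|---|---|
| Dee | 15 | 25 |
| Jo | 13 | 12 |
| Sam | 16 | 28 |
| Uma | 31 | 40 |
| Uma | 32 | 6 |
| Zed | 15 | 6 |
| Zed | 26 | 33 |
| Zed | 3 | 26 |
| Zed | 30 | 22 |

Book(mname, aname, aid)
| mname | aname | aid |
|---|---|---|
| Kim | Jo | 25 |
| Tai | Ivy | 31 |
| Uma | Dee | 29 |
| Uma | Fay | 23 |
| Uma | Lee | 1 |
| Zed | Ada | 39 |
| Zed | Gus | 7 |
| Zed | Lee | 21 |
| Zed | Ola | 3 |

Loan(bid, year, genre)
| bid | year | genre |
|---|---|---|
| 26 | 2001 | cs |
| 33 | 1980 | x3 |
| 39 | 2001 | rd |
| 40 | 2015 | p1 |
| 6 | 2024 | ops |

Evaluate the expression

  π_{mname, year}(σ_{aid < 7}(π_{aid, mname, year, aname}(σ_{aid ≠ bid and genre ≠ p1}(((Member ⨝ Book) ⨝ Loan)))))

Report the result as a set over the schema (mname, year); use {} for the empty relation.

{(Uma, 2024), (Zed, 1980), (Zed, 2001), (Zed, 2024)}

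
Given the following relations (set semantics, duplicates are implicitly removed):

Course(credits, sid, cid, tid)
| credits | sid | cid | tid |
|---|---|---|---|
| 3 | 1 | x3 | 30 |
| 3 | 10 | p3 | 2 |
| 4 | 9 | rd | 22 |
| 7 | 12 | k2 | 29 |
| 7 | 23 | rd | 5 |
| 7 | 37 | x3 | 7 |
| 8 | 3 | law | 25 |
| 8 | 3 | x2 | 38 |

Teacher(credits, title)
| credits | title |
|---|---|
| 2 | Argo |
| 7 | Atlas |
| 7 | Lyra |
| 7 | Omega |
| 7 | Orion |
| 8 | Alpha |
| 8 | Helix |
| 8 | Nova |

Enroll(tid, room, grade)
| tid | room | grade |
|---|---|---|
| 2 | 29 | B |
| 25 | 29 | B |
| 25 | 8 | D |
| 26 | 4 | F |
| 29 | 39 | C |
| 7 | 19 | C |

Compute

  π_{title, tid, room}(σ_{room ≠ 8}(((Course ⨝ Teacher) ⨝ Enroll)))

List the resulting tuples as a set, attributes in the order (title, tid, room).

{(Alpha, 25, 29), (Atlas, 29, 39), (Atlas, 7, 19), (Helix, 25, 29), (Lyra, 29, 39), (Lyra, 7, 19), (Nova, 25, 29), (Omega, 29, 39), (Omega, 7, 19), (Orion, 29, 39), (Orion, 7, 19)}

Course ⋈ Teacher (natural join on credits): {(7, 12, k2, 29, Atlas), (7, 12, k2, 29, Lyra), (7, 12, k2, 29, Omega), (7, 12, k2, 29, Orion), (7, 23, rd, 5, Atlas), (7, 23, rd, 5, Lyra), (7, 23, rd, 5, Omega), (7, 23, rd, 5, Orion), (7, 37, x3, 7, Atlas), (7, 37, x3, 7, Lyra), (7, 37, x3, 7, Omega), (7, 37, x3, 7, Orion), (8, 3, law, 25, Alpha), (8, 3, law, 25, Helix), (8, 3, law, 25, Nova), (8, 3, x2, 38, Alpha), (8, 3, x2, 38, Helix), (8, 3, x2, 38, Nova)}
(Course ⨝ Teacher) ⋈ Enroll (natural join on tid): {(7, 12, k2, 29, Atlas, 39, C), (7, 12, k2, 29, Lyra, 39, C), (7, 12, k2, 29, Omega, 39, C), (7, 12, k2, 29, Orion, 39, C), (7, 37, x3, 7, Atlas, 19, C), (7, 37, x3, 7, Lyra, 19, C), (7, 37, x3, 7, Omega, 19, C), (7, 37, x3, 7, Orion, 19, C), (8, 3, law, 25, Alpha, 29, B), (8, 3, law, 25, Alpha, 8, D), (8, 3, law, 25, Helix, 29, B), (8, 3, law, 25, Helix, 8, D), (8, 3, law, 25, Nova, 29, B), (8, 3, law, 25, Nova, 8, D)}
Apply σ_{room ≠ 8}; surviving tuples: {(7, 12, k2, 29, Atlas, 39, C), (7, 12, k2, 29, Lyra, 39, C), (7, 12, k2, 29, Omega, 39, C), (7, 12, k2, 29, Orion, 39, C), (7, 37, x3, 7, Atlas, 19, C), (7, 37, x3, 7, Lyra, 19, C), (7, 37, x3, 7, Omega, 19, C), (7, 37, x3, 7, Orion, 19, C), (8, 3, law, 25, Alpha, 29, B), (8, 3, law, 25, Helix, 29, B), (8, 3, law, 25, Nova, 29, B)}
Projecting to title, tid, room: {(Alpha, 25, 29), (Atlas, 29, 39), (Atlas, 7, 19), (Helix, 25, 29), (Lyra, 29, 39), (Lyra, 7, 19), (Nova, 25, 29), (Omega, 29, 39), (Omega, 7, 19), (Orion, 29, 39), (Orion, 7, 19)}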